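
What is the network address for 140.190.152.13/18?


IP:   10001100.10111110.10011000.00001101
Mask: 11111111.11111111.11000000.00000000
AND operation:
Net:  10001100.10111110.10000000.00000000
Network: 140.190.128.0/18


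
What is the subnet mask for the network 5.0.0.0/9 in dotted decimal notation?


/9 means 9 network bits, 23 host bits
Binary: 11111111100000000000000000000000
Mask: 255.128.0.0


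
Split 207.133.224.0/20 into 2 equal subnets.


New prefix = 20 + 1 = 21
Each subnet has 2048 addresses
  207.133.224.0/21
  207.133.232.0/21
Subnets: 207.133.224.0/21, 207.133.232.0/21


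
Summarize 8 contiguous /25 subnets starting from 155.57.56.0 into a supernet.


Original prefix: /25
Number of subnets: 8 = 2^3
New prefix = 25 - 3 = 22
Supernet: 155.57.56.0/22


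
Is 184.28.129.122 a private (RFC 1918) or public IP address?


RFC 1918 private ranges:
  10.0.0.0/8 (10.0.0.0 - 10.255.255.255)
  172.16.0.0/12 (172.16.0.0 - 172.31.255.255)
  192.168.0.0/16 (192.168.0.0 - 192.168.255.255)
Public (not in any RFC 1918 range)


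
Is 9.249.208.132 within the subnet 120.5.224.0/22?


Subnet network: 120.5.224.0
Test IP AND mask: 9.249.208.0
No, 9.249.208.132 is not in 120.5.224.0/22


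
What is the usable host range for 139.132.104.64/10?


Network: 139.128.0.0
Broadcast: 139.191.255.255
First usable = network + 1
Last usable = broadcast - 1
Range: 139.128.0.1 to 139.191.255.254


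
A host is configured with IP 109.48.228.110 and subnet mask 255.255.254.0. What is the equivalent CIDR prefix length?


Binary: 11111111.11111111.11111110.00000000
Count leading 1s
Prefix: /23


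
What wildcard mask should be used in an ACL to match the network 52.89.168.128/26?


Subnet mask: 255.255.255.192
Wildcard = 255.255.255.255 - subnet mask
255 - 255 = 0
255 - 255 = 0
255 - 255 = 0
255 - 192 = 63
Wildcard: 0.0.0.63


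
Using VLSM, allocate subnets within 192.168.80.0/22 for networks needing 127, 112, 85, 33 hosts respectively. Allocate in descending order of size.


127 hosts -> /24 (254 usable): 192.168.80.0/24
112 hosts -> /25 (126 usable): 192.168.81.0/25
85 hosts -> /25 (126 usable): 192.168.81.128/25
33 hosts -> /26 (62 usable): 192.168.82.0/26
Allocation: 192.168.80.0/24 (127 hosts, 254 usable); 192.168.81.0/25 (112 hosts, 126 usable); 192.168.81.128/25 (85 hosts, 126 usable); 192.168.82.0/26 (33 hosts, 62 usable)


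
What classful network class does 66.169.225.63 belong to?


First octet: 66
Binary: 01000010
0xxxxxxx -> Class A (1-126)
Class A, default mask 255.0.0.0 (/8)


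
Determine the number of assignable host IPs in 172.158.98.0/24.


Host bits = 32 - 24 = 8
Total addresses = 2^8 = 256
Usable = total - 2 (network and broadcast)
Usable hosts: 254


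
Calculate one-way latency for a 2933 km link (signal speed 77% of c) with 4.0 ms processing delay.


Speed = 0.77 * 3e5 km/s = 231000 km/s
Propagation delay = 2933 / 231000 = 0.0127 s = 12.697 ms
Processing delay = 4.0 ms
Total one-way latency = 16.697 ms


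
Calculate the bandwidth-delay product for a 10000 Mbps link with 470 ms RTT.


BDP = bandwidth * RTT
= 10000 Mbps * 470 ms
= 10000 * 1e6 * 470 / 1000 bits
= 4700000000 bits
= 587500000 bytes
= 573730.4688 KB
BDP = 4700000000 bits (587500000 bytes)


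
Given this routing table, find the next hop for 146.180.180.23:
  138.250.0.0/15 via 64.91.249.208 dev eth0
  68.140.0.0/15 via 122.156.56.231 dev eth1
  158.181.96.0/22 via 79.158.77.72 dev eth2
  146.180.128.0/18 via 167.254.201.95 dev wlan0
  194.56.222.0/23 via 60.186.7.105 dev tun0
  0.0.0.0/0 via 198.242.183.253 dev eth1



Longest prefix match for 146.180.180.23:
  /15 138.250.0.0: no
  /15 68.140.0.0: no
  /22 158.181.96.0: no
  /18 146.180.128.0: MATCH
  /23 194.56.222.0: no
  /0 0.0.0.0: MATCH
Selected: next-hop 167.254.201.95 via wlan0 (matched /18)


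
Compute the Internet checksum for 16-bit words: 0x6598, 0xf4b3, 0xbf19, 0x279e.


Sum all words (with carry folding):
+ 0x6598 = 0x6598
+ 0xf4b3 = 0x5a4c
+ 0xbf19 = 0x1966
+ 0x279e = 0x4104
One's complement: ~0x4104
Checksum = 0xbefb


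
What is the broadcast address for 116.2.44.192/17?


Network: 116.2.0.0/17
Host bits = 15
Set all host bits to 1:
Broadcast: 116.2.127.255


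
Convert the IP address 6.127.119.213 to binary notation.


6 = 00000110
127 = 01111111
119 = 01110111
213 = 11010101
Binary: 00000110.01111111.01110111.11010101


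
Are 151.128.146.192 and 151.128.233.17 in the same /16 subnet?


Mask: 255.255.0.0
151.128.146.192 AND mask = 151.128.0.0
151.128.233.17 AND mask = 151.128.0.0
Yes, same subnet (151.128.0.0)


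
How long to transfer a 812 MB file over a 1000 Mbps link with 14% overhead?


Effective throughput = 1000 * (1 - 14/100) = 860 Mbps
File size in Mb = 812 * 8 = 6496 Mb
Time = 6496 / 860
Time = 7.5535 seconds


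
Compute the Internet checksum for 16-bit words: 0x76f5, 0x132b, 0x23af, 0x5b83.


Sum all words (with carry folding):
+ 0x76f5 = 0x76f5
+ 0x132b = 0x8a20
+ 0x23af = 0xadcf
+ 0x5b83 = 0x0953
One's complement: ~0x0953
Checksum = 0xf6ac


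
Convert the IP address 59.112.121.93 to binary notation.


59 = 00111011
112 = 01110000
121 = 01111001
93 = 01011101
Binary: 00111011.01110000.01111001.01011101


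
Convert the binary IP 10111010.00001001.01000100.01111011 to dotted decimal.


10111010 = 186
00001001 = 9
01000100 = 68
01111011 = 123
IP: 186.9.68.123


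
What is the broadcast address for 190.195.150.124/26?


Network: 190.195.150.64/26
Host bits = 6
Set all host bits to 1:
Broadcast: 190.195.150.127


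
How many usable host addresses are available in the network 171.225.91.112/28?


Host bits = 32 - 28 = 4
Total addresses = 2^4 = 16
Usable = total - 2 (network and broadcast)
Usable hosts: 14


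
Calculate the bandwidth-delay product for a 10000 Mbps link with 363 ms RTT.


BDP = bandwidth * RTT
= 10000 Mbps * 363 ms
= 10000 * 1e6 * 363 / 1000 bits
= 3630000000 bits
= 453750000 bytes
= 443115.2344 KB
BDP = 3630000000 bits (453750000 bytes)


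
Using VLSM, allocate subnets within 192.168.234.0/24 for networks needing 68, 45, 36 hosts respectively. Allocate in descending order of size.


68 hosts -> /25 (126 usable): 192.168.234.0/25
45 hosts -> /26 (62 usable): 192.168.234.128/26
36 hosts -> /26 (62 usable): 192.168.234.192/26
Allocation: 192.168.234.0/25 (68 hosts, 126 usable); 192.168.234.128/26 (45 hosts, 62 usable); 192.168.234.192/26 (36 hosts, 62 usable)


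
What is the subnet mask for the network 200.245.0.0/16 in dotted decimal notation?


/16 means 16 network bits, 16 host bits
Binary: 11111111111111110000000000000000
Mask: 255.255.0.0


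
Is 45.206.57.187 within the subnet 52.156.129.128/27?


Subnet network: 52.156.129.128
Test IP AND mask: 45.206.57.160
No, 45.206.57.187 is not in 52.156.129.128/27


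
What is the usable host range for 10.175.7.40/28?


Network: 10.175.7.32
Broadcast: 10.175.7.47
First usable = network + 1
Last usable = broadcast - 1
Range: 10.175.7.33 to 10.175.7.46


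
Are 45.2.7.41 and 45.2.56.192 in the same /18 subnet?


Mask: 255.255.192.0
45.2.7.41 AND mask = 45.2.0.0
45.2.56.192 AND mask = 45.2.0.0
Yes, same subnet (45.2.0.0)


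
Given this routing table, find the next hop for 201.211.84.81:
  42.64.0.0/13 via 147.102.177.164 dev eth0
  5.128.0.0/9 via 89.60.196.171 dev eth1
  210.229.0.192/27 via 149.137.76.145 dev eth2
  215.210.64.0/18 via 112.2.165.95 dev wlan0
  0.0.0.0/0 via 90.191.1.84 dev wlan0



Longest prefix match for 201.211.84.81:
  /13 42.64.0.0: no
  /9 5.128.0.0: no
  /27 210.229.0.192: no
  /18 215.210.64.0: no
  /0 0.0.0.0: MATCH
Selected: next-hop 90.191.1.84 via wlan0 (matched /0)


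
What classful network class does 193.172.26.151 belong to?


First octet: 193
Binary: 11000001
110xxxxx -> Class C (192-223)
Class C, default mask 255.255.255.0 (/24)


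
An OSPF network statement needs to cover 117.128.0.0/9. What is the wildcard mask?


Subnet mask: 255.128.0.0
Wildcard = 255.255.255.255 - subnet mask
255 - 255 = 0
255 - 128 = 127
255 - 0 = 255
255 - 0 = 255
Wildcard: 0.127.255.255


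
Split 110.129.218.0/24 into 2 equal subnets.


New prefix = 24 + 1 = 25
Each subnet has 128 addresses
  110.129.218.0/25
  110.129.218.128/25
Subnets: 110.129.218.0/25, 110.129.218.128/25


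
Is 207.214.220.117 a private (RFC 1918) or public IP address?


RFC 1918 private ranges:
  10.0.0.0/8 (10.0.0.0 - 10.255.255.255)
  172.16.0.0/12 (172.16.0.0 - 172.31.255.255)
  192.168.0.0/16 (192.168.0.0 - 192.168.255.255)
Public (not in any RFC 1918 range)


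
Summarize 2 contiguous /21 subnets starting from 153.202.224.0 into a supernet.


Original prefix: /21
Number of subnets: 2 = 2^1
New prefix = 21 - 1 = 20
Supernet: 153.202.224.0/20


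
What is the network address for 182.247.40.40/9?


IP:   10110110.11110111.00101000.00101000
Mask: 11111111.10000000.00000000.00000000
AND operation:
Net:  10110110.10000000.00000000.00000000
Network: 182.128.0.0/9


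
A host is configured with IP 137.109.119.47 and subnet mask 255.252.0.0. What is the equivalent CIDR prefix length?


Binary: 11111111.11111100.00000000.00000000
Count leading 1s
Prefix: /14


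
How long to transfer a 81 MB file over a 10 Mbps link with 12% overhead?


Effective throughput = 10 * (1 - 12/100) = 8.8 Mbps
File size in Mb = 81 * 8 = 648 Mb
Time = 648 / 8.8
Time = 73.6364 seconds


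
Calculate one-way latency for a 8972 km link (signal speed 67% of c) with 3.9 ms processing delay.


Speed = 0.67 * 3e5 km/s = 201000 km/s
Propagation delay = 8972 / 201000 = 0.0446 s = 44.6368 ms
Processing delay = 3.9 ms
Total one-way latency = 48.5368 ms


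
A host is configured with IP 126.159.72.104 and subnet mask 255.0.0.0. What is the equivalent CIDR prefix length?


Binary: 11111111.00000000.00000000.00000000
Count leading 1s
Prefix: /8


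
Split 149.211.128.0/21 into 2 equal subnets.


New prefix = 21 + 1 = 22
Each subnet has 1024 addresses
  149.211.128.0/22
  149.211.132.0/22
Subnets: 149.211.128.0/22, 149.211.132.0/22


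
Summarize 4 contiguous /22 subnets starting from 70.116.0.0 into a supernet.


Original prefix: /22
Number of subnets: 4 = 2^2
New prefix = 22 - 2 = 20
Supernet: 70.116.0.0/20


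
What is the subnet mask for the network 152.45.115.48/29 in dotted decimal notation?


/29 means 29 network bits, 3 host bits
Binary: 11111111111111111111111111111000
Mask: 255.255.255.248


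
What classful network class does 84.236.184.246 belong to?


First octet: 84
Binary: 01010100
0xxxxxxx -> Class A (1-126)
Class A, default mask 255.0.0.0 (/8)


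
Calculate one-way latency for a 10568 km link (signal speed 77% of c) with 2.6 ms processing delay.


Speed = 0.77 * 3e5 km/s = 231000 km/s
Propagation delay = 10568 / 231000 = 0.0457 s = 45.7489 ms
Processing delay = 2.6 ms
Total one-way latency = 48.3489 ms


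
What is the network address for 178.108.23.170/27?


IP:   10110010.01101100.00010111.10101010
Mask: 11111111.11111111.11111111.11100000
AND operation:
Net:  10110010.01101100.00010111.10100000
Network: 178.108.23.160/27


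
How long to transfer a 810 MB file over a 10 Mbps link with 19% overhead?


Effective throughput = 10 * (1 - 19/100) = 8.1 Mbps
File size in Mb = 810 * 8 = 6480 Mb
Time = 6480 / 8.1
Time = 800.0 seconds


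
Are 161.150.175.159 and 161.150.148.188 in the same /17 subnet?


Mask: 255.255.128.0
161.150.175.159 AND mask = 161.150.128.0
161.150.148.188 AND mask = 161.150.128.0
Yes, same subnet (161.150.128.0)


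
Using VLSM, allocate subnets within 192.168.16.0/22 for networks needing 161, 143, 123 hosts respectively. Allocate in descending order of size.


161 hosts -> /24 (254 usable): 192.168.16.0/24
143 hosts -> /24 (254 usable): 192.168.17.0/24
123 hosts -> /25 (126 usable): 192.168.18.0/25
Allocation: 192.168.16.0/24 (161 hosts, 254 usable); 192.168.17.0/24 (143 hosts, 254 usable); 192.168.18.0/25 (123 hosts, 126 usable)


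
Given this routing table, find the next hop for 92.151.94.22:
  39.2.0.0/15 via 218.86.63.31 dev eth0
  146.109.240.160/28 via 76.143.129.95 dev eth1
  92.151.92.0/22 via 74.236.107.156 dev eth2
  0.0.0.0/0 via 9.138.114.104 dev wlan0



Longest prefix match for 92.151.94.22:
  /15 39.2.0.0: no
  /28 146.109.240.160: no
  /22 92.151.92.0: MATCH
  /0 0.0.0.0: MATCH
Selected: next-hop 74.236.107.156 via eth2 (matched /22)


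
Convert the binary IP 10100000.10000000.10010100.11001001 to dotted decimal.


10100000 = 160
10000000 = 128
10010100 = 148
11001001 = 201
IP: 160.128.148.201


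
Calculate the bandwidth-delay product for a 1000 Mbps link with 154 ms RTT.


BDP = bandwidth * RTT
= 1000 Mbps * 154 ms
= 1000 * 1e6 * 154 / 1000 bits
= 154000000 bits
= 19250000 bytes
= 18798.8281 KB
BDP = 154000000 bits (19250000 bytes)


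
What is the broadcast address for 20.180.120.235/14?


Network: 20.180.0.0/14
Host bits = 18
Set all host bits to 1:
Broadcast: 20.183.255.255


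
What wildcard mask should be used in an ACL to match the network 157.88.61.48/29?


Subnet mask: 255.255.255.248
Wildcard = 255.255.255.255 - subnet mask
255 - 255 = 0
255 - 255 = 0
255 - 255 = 0
255 - 248 = 7
Wildcard: 0.0.0.7


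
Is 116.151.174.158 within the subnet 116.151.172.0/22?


Subnet network: 116.151.172.0
Test IP AND mask: 116.151.172.0
Yes, 116.151.174.158 is in 116.151.172.0/22


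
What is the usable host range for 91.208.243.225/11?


Network: 91.192.0.0
Broadcast: 91.223.255.255
First usable = network + 1
Last usable = broadcast - 1
Range: 91.192.0.1 to 91.223.255.254


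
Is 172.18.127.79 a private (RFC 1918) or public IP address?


RFC 1918 private ranges:
  10.0.0.0/8 (10.0.0.0 - 10.255.255.255)
  172.16.0.0/12 (172.16.0.0 - 172.31.255.255)
  192.168.0.0/16 (192.168.0.0 - 192.168.255.255)
Private (in 172.16.0.0/12)


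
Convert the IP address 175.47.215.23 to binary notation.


175 = 10101111
47 = 00101111
215 = 11010111
23 = 00010111
Binary: 10101111.00101111.11010111.00010111


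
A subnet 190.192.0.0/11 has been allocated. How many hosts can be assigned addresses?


Host bits = 32 - 11 = 21
Total addresses = 2^21 = 2097152
Usable = total - 2 (network and broadcast)
Usable hosts: 2097150


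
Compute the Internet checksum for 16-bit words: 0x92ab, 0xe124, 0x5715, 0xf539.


Sum all words (with carry folding):
+ 0x92ab = 0x92ab
+ 0xe124 = 0x73d0
+ 0x5715 = 0xcae5
+ 0xf539 = 0xc01f
One's complement: ~0xc01f
Checksum = 0x3fe0


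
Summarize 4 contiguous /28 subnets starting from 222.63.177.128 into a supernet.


Original prefix: /28
Number of subnets: 4 = 2^2
New prefix = 28 - 2 = 26
Supernet: 222.63.177.128/26


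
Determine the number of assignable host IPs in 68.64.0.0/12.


Host bits = 32 - 12 = 20
Total addresses = 2^20 = 1048576
Usable = total - 2 (network and broadcast)
Usable hosts: 1048574


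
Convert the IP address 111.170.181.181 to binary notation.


111 = 01101111
170 = 10101010
181 = 10110101
181 = 10110101
Binary: 01101111.10101010.10110101.10110101


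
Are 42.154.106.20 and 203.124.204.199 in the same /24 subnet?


Mask: 255.255.255.0
42.154.106.20 AND mask = 42.154.106.0
203.124.204.199 AND mask = 203.124.204.0
No, different subnets (42.154.106.0 vs 203.124.204.0)


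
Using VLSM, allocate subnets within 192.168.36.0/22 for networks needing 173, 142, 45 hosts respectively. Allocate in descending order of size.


173 hosts -> /24 (254 usable): 192.168.36.0/24
142 hosts -> /24 (254 usable): 192.168.37.0/24
45 hosts -> /26 (62 usable): 192.168.38.0/26
Allocation: 192.168.36.0/24 (173 hosts, 254 usable); 192.168.37.0/24 (142 hosts, 254 usable); 192.168.38.0/26 (45 hosts, 62 usable)


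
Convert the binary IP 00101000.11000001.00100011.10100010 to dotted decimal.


00101000 = 40
11000001 = 193
00100011 = 35
10100010 = 162
IP: 40.193.35.162


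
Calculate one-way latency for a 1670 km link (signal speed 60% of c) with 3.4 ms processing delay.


Speed = 0.6 * 3e5 km/s = 180000 km/s
Propagation delay = 1670 / 180000 = 0.0093 s = 9.2778 ms
Processing delay = 3.4 ms
Total one-way latency = 12.6778 ms


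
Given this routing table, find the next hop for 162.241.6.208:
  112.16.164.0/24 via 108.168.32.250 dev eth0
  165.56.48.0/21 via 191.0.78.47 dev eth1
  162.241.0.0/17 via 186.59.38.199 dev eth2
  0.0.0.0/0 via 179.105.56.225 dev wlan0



Longest prefix match for 162.241.6.208:
  /24 112.16.164.0: no
  /21 165.56.48.0: no
  /17 162.241.0.0: MATCH
  /0 0.0.0.0: MATCH
Selected: next-hop 186.59.38.199 via eth2 (matched /17)


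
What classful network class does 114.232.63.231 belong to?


First octet: 114
Binary: 01110010
0xxxxxxx -> Class A (1-126)
Class A, default mask 255.0.0.0 (/8)


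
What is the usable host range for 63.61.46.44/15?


Network: 63.60.0.0
Broadcast: 63.61.255.255
First usable = network + 1
Last usable = broadcast - 1
Range: 63.60.0.1 to 63.61.255.254


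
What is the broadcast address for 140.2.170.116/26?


Network: 140.2.170.64/26
Host bits = 6
Set all host bits to 1:
Broadcast: 140.2.170.127


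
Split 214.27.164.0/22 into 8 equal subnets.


New prefix = 22 + 3 = 25
Each subnet has 128 addresses
  214.27.164.0/25
  214.27.164.128/25
  214.27.165.0/25
  214.27.165.128/25
  214.27.166.0/25
  214.27.166.128/25
  214.27.167.0/25
  214.27.167.128/25
Subnets: 214.27.164.0/25, 214.27.164.128/25, 214.27.165.0/25, 214.27.165.128/25, 214.27.166.0/25, 214.27.166.128/25, 214.27.167.0/25, 214.27.167.128/25


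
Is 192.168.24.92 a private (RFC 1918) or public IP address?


RFC 1918 private ranges:
  10.0.0.0/8 (10.0.0.0 - 10.255.255.255)
  172.16.0.0/12 (172.16.0.0 - 172.31.255.255)
  192.168.0.0/16 (192.168.0.0 - 192.168.255.255)
Private (in 192.168.0.0/16)


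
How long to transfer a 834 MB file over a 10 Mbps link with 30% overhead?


Effective throughput = 10 * (1 - 30/100) = 7 Mbps
File size in Mb = 834 * 8 = 6672 Mb
Time = 6672 / 7
Time = 953.1429 seconds


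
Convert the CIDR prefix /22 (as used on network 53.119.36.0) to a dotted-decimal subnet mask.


/22 means 22 network bits, 10 host bits
Binary: 11111111111111111111110000000000
Mask: 255.255.252.0


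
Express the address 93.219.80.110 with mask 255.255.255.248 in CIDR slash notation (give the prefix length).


Binary: 11111111.11111111.11111111.11111000
Count leading 1s
Prefix: /29


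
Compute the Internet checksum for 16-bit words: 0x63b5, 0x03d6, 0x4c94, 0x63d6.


Sum all words (with carry folding):
+ 0x63b5 = 0x63b5
+ 0x03d6 = 0x678b
+ 0x4c94 = 0xb41f
+ 0x63d6 = 0x17f6
One's complement: ~0x17f6
Checksum = 0xe809


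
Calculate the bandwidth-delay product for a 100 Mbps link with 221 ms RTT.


BDP = bandwidth * RTT
= 100 Mbps * 221 ms
= 100 * 1e6 * 221 / 1000 bits
= 22100000 bits
= 2762500 bytes
= 2697.7539 KB
BDP = 22100000 bits (2762500 bytes)


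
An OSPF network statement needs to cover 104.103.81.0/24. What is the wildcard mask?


Subnet mask: 255.255.255.0
Wildcard = 255.255.255.255 - subnet mask
255 - 255 = 0
255 - 255 = 0
255 - 255 = 0
255 - 0 = 255
Wildcard: 0.0.0.255


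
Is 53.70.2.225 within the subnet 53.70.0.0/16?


Subnet network: 53.70.0.0
Test IP AND mask: 53.70.0.0
Yes, 53.70.2.225 is in 53.70.0.0/16


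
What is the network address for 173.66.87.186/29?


IP:   10101101.01000010.01010111.10111010
Mask: 11111111.11111111.11111111.11111000
AND operation:
Net:  10101101.01000010.01010111.10111000
Network: 173.66.87.184/29


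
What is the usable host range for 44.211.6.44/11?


Network: 44.192.0.0
Broadcast: 44.223.255.255
First usable = network + 1
Last usable = broadcast - 1
Range: 44.192.0.1 to 44.223.255.254


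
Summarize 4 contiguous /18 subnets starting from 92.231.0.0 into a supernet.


Original prefix: /18
Number of subnets: 4 = 2^2
New prefix = 18 - 2 = 16
Supernet: 92.231.0.0/16


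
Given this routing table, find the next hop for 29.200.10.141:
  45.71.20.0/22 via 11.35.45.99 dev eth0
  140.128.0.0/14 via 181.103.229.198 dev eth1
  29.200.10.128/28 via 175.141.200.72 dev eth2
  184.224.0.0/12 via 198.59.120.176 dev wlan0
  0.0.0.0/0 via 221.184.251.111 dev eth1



Longest prefix match for 29.200.10.141:
  /22 45.71.20.0: no
  /14 140.128.0.0: no
  /28 29.200.10.128: MATCH
  /12 184.224.0.0: no
  /0 0.0.0.0: MATCH
Selected: next-hop 175.141.200.72 via eth2 (matched /28)


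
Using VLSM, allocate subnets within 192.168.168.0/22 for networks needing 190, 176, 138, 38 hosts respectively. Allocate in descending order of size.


190 hosts -> /24 (254 usable): 192.168.168.0/24
176 hosts -> /24 (254 usable): 192.168.169.0/24
138 hosts -> /24 (254 usable): 192.168.170.0/24
38 hosts -> /26 (62 usable): 192.168.171.0/26
Allocation: 192.168.168.0/24 (190 hosts, 254 usable); 192.168.169.0/24 (176 hosts, 254 usable); 192.168.170.0/24 (138 hosts, 254 usable); 192.168.171.0/26 (38 hosts, 62 usable)


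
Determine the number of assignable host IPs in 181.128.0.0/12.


Host bits = 32 - 12 = 20
Total addresses = 2^20 = 1048576
Usable = total - 2 (network and broadcast)
Usable hosts: 1048574


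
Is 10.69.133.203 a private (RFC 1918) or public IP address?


RFC 1918 private ranges:
  10.0.0.0/8 (10.0.0.0 - 10.255.255.255)
  172.16.0.0/12 (172.16.0.0 - 172.31.255.255)
  192.168.0.0/16 (192.168.0.0 - 192.168.255.255)
Private (in 10.0.0.0/8)


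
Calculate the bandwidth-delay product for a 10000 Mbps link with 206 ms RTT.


BDP = bandwidth * RTT
= 10000 Mbps * 206 ms
= 10000 * 1e6 * 206 / 1000 bits
= 2060000000 bits
= 257500000 bytes
= 251464.8438 KB
BDP = 2060000000 bits (257500000 bytes)


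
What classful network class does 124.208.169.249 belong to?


First octet: 124
Binary: 01111100
0xxxxxxx -> Class A (1-126)
Class A, default mask 255.0.0.0 (/8)


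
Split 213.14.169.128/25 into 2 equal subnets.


New prefix = 25 + 1 = 26
Each subnet has 64 addresses
  213.14.169.128/26
  213.14.169.192/26
Subnets: 213.14.169.128/26, 213.14.169.192/26


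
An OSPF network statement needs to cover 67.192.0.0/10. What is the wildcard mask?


Subnet mask: 255.192.0.0
Wildcard = 255.255.255.255 - subnet mask
255 - 255 = 0
255 - 192 = 63
255 - 0 = 255
255 - 0 = 255
Wildcard: 0.63.255.255


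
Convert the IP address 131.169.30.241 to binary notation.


131 = 10000011
169 = 10101001
30 = 00011110
241 = 11110001
Binary: 10000011.10101001.00011110.11110001


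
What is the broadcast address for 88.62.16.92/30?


Network: 88.62.16.92/30
Host bits = 2
Set all host bits to 1:
Broadcast: 88.62.16.95


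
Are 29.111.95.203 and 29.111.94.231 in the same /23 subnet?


Mask: 255.255.254.0
29.111.95.203 AND mask = 29.111.94.0
29.111.94.231 AND mask = 29.111.94.0
Yes, same subnet (29.111.94.0)


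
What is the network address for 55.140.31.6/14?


IP:   00110111.10001100.00011111.00000110
Mask: 11111111.11111100.00000000.00000000
AND operation:
Net:  00110111.10001100.00000000.00000000
Network: 55.140.0.0/14


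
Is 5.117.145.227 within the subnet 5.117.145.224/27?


Subnet network: 5.117.145.224
Test IP AND mask: 5.117.145.224
Yes, 5.117.145.227 is in 5.117.145.224/27


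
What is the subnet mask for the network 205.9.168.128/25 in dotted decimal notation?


/25 means 25 network bits, 7 host bits
Binary: 11111111111111111111111110000000
Mask: 255.255.255.128


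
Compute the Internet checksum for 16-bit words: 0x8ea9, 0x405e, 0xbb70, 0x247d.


Sum all words (with carry folding):
+ 0x8ea9 = 0x8ea9
+ 0x405e = 0xcf07
+ 0xbb70 = 0x8a78
+ 0x247d = 0xaef5
One's complement: ~0xaef5
Checksum = 0x510a


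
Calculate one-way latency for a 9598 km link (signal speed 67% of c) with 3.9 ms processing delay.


Speed = 0.67 * 3e5 km/s = 201000 km/s
Propagation delay = 9598 / 201000 = 0.0478 s = 47.7512 ms
Processing delay = 3.9 ms
Total one-way latency = 51.6512 ms


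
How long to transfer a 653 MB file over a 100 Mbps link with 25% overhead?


Effective throughput = 100 * (1 - 25/100) = 75 Mbps
File size in Mb = 653 * 8 = 5224 Mb
Time = 5224 / 75
Time = 69.6533 seconds


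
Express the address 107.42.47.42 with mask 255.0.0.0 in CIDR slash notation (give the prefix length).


Binary: 11111111.00000000.00000000.00000000
Count leading 1s
Prefix: /8


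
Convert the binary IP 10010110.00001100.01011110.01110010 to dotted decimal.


10010110 = 150
00001100 = 12
01011110 = 94
01110010 = 114
IP: 150.12.94.114


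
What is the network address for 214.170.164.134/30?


IP:   11010110.10101010.10100100.10000110
Mask: 11111111.11111111.11111111.11111100
AND operation:
Net:  11010110.10101010.10100100.10000100
Network: 214.170.164.132/30


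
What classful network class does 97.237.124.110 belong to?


First octet: 97
Binary: 01100001
0xxxxxxx -> Class A (1-126)
Class A, default mask 255.0.0.0 (/8)


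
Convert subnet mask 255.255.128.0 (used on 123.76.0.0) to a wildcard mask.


Subnet mask: 255.255.128.0
Wildcard = 255.255.255.255 - subnet mask
255 - 255 = 0
255 - 255 = 0
255 - 128 = 127
255 - 0 = 255
Wildcard: 0.0.127.255


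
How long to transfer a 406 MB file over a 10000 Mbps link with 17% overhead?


Effective throughput = 10000 * (1 - 17/100) = 8300 Mbps
File size in Mb = 406 * 8 = 3248 Mb
Time = 3248 / 8300
Time = 0.3913 seconds


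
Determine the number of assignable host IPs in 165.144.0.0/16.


Host bits = 32 - 16 = 16
Total addresses = 2^16 = 65536
Usable = total - 2 (network and broadcast)
Usable hosts: 65534


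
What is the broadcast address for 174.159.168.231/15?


Network: 174.158.0.0/15
Host bits = 17
Set all host bits to 1:
Broadcast: 174.159.255.255


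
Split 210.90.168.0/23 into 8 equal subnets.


New prefix = 23 + 3 = 26
Each subnet has 64 addresses
  210.90.168.0/26
  210.90.168.64/26
  210.90.168.128/26
  210.90.168.192/26
  210.90.169.0/26
  210.90.169.64/26
  210.90.169.128/26
  210.90.169.192/26
Subnets: 210.90.168.0/26, 210.90.168.64/26, 210.90.168.128/26, 210.90.168.192/26, 210.90.169.0/26, 210.90.169.64/26, 210.90.169.128/26, 210.90.169.192/26


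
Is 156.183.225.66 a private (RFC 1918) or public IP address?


RFC 1918 private ranges:
  10.0.0.0/8 (10.0.0.0 - 10.255.255.255)
  172.16.0.0/12 (172.16.0.0 - 172.31.255.255)
  192.168.0.0/16 (192.168.0.0 - 192.168.255.255)
Public (not in any RFC 1918 range)


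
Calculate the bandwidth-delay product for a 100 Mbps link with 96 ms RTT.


BDP = bandwidth * RTT
= 100 Mbps * 96 ms
= 100 * 1e6 * 96 / 1000 bits
= 9600000 bits
= 1200000 bytes
= 1171.875 KB
BDP = 9600000 bits (1200000 bytes)


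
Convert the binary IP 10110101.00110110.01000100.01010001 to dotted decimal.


10110101 = 181
00110110 = 54
01000100 = 68
01010001 = 81
IP: 181.54.68.81


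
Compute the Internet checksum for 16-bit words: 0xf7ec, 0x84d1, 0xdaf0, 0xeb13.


Sum all words (with carry folding):
+ 0xf7ec = 0xf7ec
+ 0x84d1 = 0x7cbe
+ 0xdaf0 = 0x57af
+ 0xeb13 = 0x42c3
One's complement: ~0x42c3
Checksum = 0xbd3c


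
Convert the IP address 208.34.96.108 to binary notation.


208 = 11010000
34 = 00100010
96 = 01100000
108 = 01101100
Binary: 11010000.00100010.01100000.01101100


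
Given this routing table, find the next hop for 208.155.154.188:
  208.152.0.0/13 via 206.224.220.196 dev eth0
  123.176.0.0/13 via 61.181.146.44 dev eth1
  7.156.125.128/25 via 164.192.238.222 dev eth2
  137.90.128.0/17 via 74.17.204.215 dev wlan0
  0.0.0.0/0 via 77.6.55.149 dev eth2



Longest prefix match for 208.155.154.188:
  /13 208.152.0.0: MATCH
  /13 123.176.0.0: no
  /25 7.156.125.128: no
  /17 137.90.128.0: no
  /0 0.0.0.0: MATCH
Selected: next-hop 206.224.220.196 via eth0 (matched /13)


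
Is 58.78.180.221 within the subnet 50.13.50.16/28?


Subnet network: 50.13.50.16
Test IP AND mask: 58.78.180.208
No, 58.78.180.221 is not in 50.13.50.16/28


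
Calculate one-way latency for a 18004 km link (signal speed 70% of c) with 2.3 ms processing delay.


Speed = 0.7 * 3e5 km/s = 210000 km/s
Propagation delay = 18004 / 210000 = 0.0857 s = 85.7333 ms
Processing delay = 2.3 ms
Total one-way latency = 88.0333 ms


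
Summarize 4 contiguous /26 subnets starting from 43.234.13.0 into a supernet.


Original prefix: /26
Number of subnets: 4 = 2^2
New prefix = 26 - 2 = 24
Supernet: 43.234.13.0/24


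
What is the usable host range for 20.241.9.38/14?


Network: 20.240.0.0
Broadcast: 20.243.255.255
First usable = network + 1
Last usable = broadcast - 1
Range: 20.240.0.1 to 20.243.255.254


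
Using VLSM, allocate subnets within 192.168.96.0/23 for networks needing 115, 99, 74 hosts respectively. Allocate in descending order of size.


115 hosts -> /25 (126 usable): 192.168.96.0/25
99 hosts -> /25 (126 usable): 192.168.96.128/25
74 hosts -> /25 (126 usable): 192.168.97.0/25
Allocation: 192.168.96.0/25 (115 hosts, 126 usable); 192.168.96.128/25 (99 hosts, 126 usable); 192.168.97.0/25 (74 hosts, 126 usable)


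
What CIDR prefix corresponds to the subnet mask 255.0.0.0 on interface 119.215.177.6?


Binary: 11111111.00000000.00000000.00000000
Count leading 1s
Prefix: /8


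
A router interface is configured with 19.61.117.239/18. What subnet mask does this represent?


/18 means 18 network bits, 14 host bits
Binary: 11111111111111111100000000000000
Mask: 255.255.192.0


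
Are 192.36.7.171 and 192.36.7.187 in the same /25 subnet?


Mask: 255.255.255.128
192.36.7.171 AND mask = 192.36.7.128
192.36.7.187 AND mask = 192.36.7.128
Yes, same subnet (192.36.7.128)


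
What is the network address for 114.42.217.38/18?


IP:   01110010.00101010.11011001.00100110
Mask: 11111111.11111111.11000000.00000000
AND operation:
Net:  01110010.00101010.11000000.00000000
Network: 114.42.192.0/18


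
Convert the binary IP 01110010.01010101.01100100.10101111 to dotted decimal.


01110010 = 114
01010101 = 85
01100100 = 100
10101111 = 175
IP: 114.85.100.175


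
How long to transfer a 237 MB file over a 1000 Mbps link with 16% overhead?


Effective throughput = 1000 * (1 - 16/100) = 840 Mbps
File size in Mb = 237 * 8 = 1896 Mb
Time = 1896 / 840
Time = 2.2571 seconds


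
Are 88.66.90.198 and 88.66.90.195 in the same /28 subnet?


Mask: 255.255.255.240
88.66.90.198 AND mask = 88.66.90.192
88.66.90.195 AND mask = 88.66.90.192
Yes, same subnet (88.66.90.192)


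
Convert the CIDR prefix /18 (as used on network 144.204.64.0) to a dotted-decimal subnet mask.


/18 means 18 network bits, 14 host bits
Binary: 11111111111111111100000000000000
Mask: 255.255.192.0


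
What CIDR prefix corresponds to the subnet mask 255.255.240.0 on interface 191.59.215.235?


Binary: 11111111.11111111.11110000.00000000
Count leading 1s
Prefix: /20


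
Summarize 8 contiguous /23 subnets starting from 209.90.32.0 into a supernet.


Original prefix: /23
Number of subnets: 8 = 2^3
New prefix = 23 - 3 = 20
Supernet: 209.90.32.0/20


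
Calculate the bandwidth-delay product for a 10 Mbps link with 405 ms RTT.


BDP = bandwidth * RTT
= 10 Mbps * 405 ms
= 10 * 1e6 * 405 / 1000 bits
= 4050000 bits
= 506250 bytes
= 494.3848 KB
BDP = 4050000 bits (506250 bytes)


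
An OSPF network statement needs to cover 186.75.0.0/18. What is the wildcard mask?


Subnet mask: 255.255.192.0
Wildcard = 255.255.255.255 - subnet mask
255 - 255 = 0
255 - 255 = 0
255 - 192 = 63
255 - 0 = 255
Wildcard: 0.0.63.255


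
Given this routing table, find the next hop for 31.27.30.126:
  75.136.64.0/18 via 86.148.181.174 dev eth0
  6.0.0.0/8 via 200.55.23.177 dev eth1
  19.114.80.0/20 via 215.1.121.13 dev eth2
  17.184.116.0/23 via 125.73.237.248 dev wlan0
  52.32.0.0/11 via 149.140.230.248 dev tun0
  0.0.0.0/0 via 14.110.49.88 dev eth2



Longest prefix match for 31.27.30.126:
  /18 75.136.64.0: no
  /8 6.0.0.0: no
  /20 19.114.80.0: no
  /23 17.184.116.0: no
  /11 52.32.0.0: no
  /0 0.0.0.0: MATCH
Selected: next-hop 14.110.49.88 via eth2 (matched /0)


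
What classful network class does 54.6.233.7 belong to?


First octet: 54
Binary: 00110110
0xxxxxxx -> Class A (1-126)
Class A, default mask 255.0.0.0 (/8)


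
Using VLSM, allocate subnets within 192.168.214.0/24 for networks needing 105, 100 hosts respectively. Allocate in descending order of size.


105 hosts -> /25 (126 usable): 192.168.214.0/25
100 hosts -> /25 (126 usable): 192.168.214.128/25
Allocation: 192.168.214.0/25 (105 hosts, 126 usable); 192.168.214.128/25 (100 hosts, 126 usable)


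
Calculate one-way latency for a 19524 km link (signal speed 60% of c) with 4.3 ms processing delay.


Speed = 0.6 * 3e5 km/s = 180000 km/s
Propagation delay = 19524 / 180000 = 0.1085 s = 108.4667 ms
Processing delay = 4.3 ms
Total one-way latency = 112.7667 ms


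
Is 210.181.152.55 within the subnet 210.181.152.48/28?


Subnet network: 210.181.152.48
Test IP AND mask: 210.181.152.48
Yes, 210.181.152.55 is in 210.181.152.48/28


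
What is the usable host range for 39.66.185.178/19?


Network: 39.66.160.0
Broadcast: 39.66.191.255
First usable = network + 1
Last usable = broadcast - 1
Range: 39.66.160.1 to 39.66.191.254


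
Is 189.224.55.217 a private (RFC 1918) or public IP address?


RFC 1918 private ranges:
  10.0.0.0/8 (10.0.0.0 - 10.255.255.255)
  172.16.0.0/12 (172.16.0.0 - 172.31.255.255)
  192.168.0.0/16 (192.168.0.0 - 192.168.255.255)
Public (not in any RFC 1918 range)


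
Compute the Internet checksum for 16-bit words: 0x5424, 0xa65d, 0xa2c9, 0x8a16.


Sum all words (with carry folding):
+ 0x5424 = 0x5424
+ 0xa65d = 0xfa81
+ 0xa2c9 = 0x9d4b
+ 0x8a16 = 0x2762
One's complement: ~0x2762
Checksum = 0xd89d


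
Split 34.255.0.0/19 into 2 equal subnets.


New prefix = 19 + 1 = 20
Each subnet has 4096 addresses
  34.255.0.0/20
  34.255.16.0/20
Subnets: 34.255.0.0/20, 34.255.16.0/20


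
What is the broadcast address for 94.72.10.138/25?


Network: 94.72.10.128/25
Host bits = 7
Set all host bits to 1:
Broadcast: 94.72.10.255


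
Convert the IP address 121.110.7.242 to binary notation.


121 = 01111001
110 = 01101110
7 = 00000111
242 = 11110010
Binary: 01111001.01101110.00000111.11110010


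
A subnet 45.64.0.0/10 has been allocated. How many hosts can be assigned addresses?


Host bits = 32 - 10 = 22
Total addresses = 2^22 = 4194304
Usable = total - 2 (network and broadcast)
Usable hosts: 4194302


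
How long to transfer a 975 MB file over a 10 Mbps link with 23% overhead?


Effective throughput = 10 * (1 - 23/100) = 7.7 Mbps
File size in Mb = 975 * 8 = 7800 Mb
Time = 7800 / 7.7
Time = 1012.987 seconds


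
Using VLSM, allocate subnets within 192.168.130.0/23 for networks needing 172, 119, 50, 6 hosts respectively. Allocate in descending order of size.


172 hosts -> /24 (254 usable): 192.168.130.0/24
119 hosts -> /25 (126 usable): 192.168.131.0/25
50 hosts -> /26 (62 usable): 192.168.131.128/26
6 hosts -> /29 (6 usable): 192.168.131.192/29
Allocation: 192.168.130.0/24 (172 hosts, 254 usable); 192.168.131.0/25 (119 hosts, 126 usable); 192.168.131.128/26 (50 hosts, 62 usable); 192.168.131.192/29 (6 hosts, 6 usable)


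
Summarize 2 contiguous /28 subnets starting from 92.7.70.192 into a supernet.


Original prefix: /28
Number of subnets: 2 = 2^1
New prefix = 28 - 1 = 27
Supernet: 92.7.70.192/27


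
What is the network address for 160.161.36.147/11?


IP:   10100000.10100001.00100100.10010011
Mask: 11111111.11100000.00000000.00000000
AND operation:
Net:  10100000.10100000.00000000.00000000
Network: 160.160.0.0/11


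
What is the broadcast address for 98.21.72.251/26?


Network: 98.21.72.192/26
Host bits = 6
Set all host bits to 1:
Broadcast: 98.21.72.255


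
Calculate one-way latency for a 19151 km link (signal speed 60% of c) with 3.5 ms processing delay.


Speed = 0.6 * 3e5 km/s = 180000 km/s
Propagation delay = 19151 / 180000 = 0.1064 s = 106.3944 ms
Processing delay = 3.5 ms
Total one-way latency = 109.8944 ms


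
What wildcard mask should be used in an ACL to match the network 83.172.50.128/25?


Subnet mask: 255.255.255.128
Wildcard = 255.255.255.255 - subnet mask
255 - 255 = 0
255 - 255 = 0
255 - 255 = 0
255 - 128 = 127
Wildcard: 0.0.0.127


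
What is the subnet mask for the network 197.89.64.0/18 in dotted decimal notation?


/18 means 18 network bits, 14 host bits
Binary: 11111111111111111100000000000000
Mask: 255.255.192.0


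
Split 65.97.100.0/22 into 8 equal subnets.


New prefix = 22 + 3 = 25
Each subnet has 128 addresses
  65.97.100.0/25
  65.97.100.128/25
  65.97.101.0/25
  65.97.101.128/25
  65.97.102.0/25
  65.97.102.128/25
  65.97.103.0/25
  65.97.103.128/25
Subnets: 65.97.100.0/25, 65.97.100.128/25, 65.97.101.0/25, 65.97.101.128/25, 65.97.102.0/25, 65.97.102.128/25, 65.97.103.0/25, 65.97.103.128/25


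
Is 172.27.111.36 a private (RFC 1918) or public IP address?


RFC 1918 private ranges:
  10.0.0.0/8 (10.0.0.0 - 10.255.255.255)
  172.16.0.0/12 (172.16.0.0 - 172.31.255.255)
  192.168.0.0/16 (192.168.0.0 - 192.168.255.255)
Private (in 172.16.0.0/12)


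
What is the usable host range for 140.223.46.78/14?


Network: 140.220.0.0
Broadcast: 140.223.255.255
First usable = network + 1
Last usable = broadcast - 1
Range: 140.220.0.1 to 140.223.255.254


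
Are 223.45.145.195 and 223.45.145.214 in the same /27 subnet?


Mask: 255.255.255.224
223.45.145.195 AND mask = 223.45.145.192
223.45.145.214 AND mask = 223.45.145.192
Yes, same subnet (223.45.145.192)


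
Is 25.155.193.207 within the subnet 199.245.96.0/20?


Subnet network: 199.245.96.0
Test IP AND mask: 25.155.192.0
No, 25.155.193.207 is not in 199.245.96.0/20


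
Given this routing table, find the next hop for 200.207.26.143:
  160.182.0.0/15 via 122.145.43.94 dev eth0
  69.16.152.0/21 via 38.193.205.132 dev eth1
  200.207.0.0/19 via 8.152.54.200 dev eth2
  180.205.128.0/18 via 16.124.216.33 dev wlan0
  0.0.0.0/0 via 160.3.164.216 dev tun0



Longest prefix match for 200.207.26.143:
  /15 160.182.0.0: no
  /21 69.16.152.0: no
  /19 200.207.0.0: MATCH
  /18 180.205.128.0: no
  /0 0.0.0.0: MATCH
Selected: next-hop 8.152.54.200 via eth2 (matched /19)


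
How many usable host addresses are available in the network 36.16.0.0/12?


Host bits = 32 - 12 = 20
Total addresses = 2^20 = 1048576
Usable = total - 2 (network and broadcast)
Usable hosts: 1048574


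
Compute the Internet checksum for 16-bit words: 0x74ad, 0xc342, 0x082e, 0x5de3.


Sum all words (with carry folding):
+ 0x74ad = 0x74ad
+ 0xc342 = 0x37f0
+ 0x082e = 0x401e
+ 0x5de3 = 0x9e01
One's complement: ~0x9e01
Checksum = 0x61fe


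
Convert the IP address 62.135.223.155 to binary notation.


62 = 00111110
135 = 10000111
223 = 11011111
155 = 10011011
Binary: 00111110.10000111.11011111.10011011


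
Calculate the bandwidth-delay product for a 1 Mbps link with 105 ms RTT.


BDP = bandwidth * RTT
= 1 Mbps * 105 ms
= 1 * 1e6 * 105 / 1000 bits
= 105000 bits
= 13125 bytes
= 12.8174 KB
BDP = 105000 bits (13125 bytes)


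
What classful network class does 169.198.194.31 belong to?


First octet: 169
Binary: 10101001
10xxxxxx -> Class B (128-191)
Class B, default mask 255.255.0.0 (/16)


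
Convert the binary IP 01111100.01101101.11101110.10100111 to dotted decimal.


01111100 = 124
01101101 = 109
11101110 = 238
10100111 = 167
IP: 124.109.238.167


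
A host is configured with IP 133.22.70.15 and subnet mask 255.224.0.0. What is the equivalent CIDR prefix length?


Binary: 11111111.11100000.00000000.00000000
Count leading 1s
Prefix: /11


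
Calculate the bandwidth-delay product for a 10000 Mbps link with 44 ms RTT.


BDP = bandwidth * RTT
= 10000 Mbps * 44 ms
= 10000 * 1e6 * 44 / 1000 bits
= 440000000 bits
= 55000000 bytes
= 53710.9375 KB
BDP = 440000000 bits (55000000 bytes)
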